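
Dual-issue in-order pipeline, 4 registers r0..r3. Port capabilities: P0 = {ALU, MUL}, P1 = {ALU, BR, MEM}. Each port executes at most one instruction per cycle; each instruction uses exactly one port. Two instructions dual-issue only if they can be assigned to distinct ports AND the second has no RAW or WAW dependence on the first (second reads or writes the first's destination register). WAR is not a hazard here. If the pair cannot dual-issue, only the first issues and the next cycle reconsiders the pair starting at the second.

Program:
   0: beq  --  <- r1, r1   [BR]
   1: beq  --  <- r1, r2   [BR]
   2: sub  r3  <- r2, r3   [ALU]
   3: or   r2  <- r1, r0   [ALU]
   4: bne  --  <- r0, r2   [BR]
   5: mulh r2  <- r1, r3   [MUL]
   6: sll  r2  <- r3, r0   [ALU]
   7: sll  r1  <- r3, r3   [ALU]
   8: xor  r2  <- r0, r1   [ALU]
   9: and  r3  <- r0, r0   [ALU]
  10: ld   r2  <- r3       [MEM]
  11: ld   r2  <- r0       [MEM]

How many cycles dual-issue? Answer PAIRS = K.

0. beq.BR @i0  | no-port BR/BR
1. beq.BR;sub.ALU @i1+i2  | pair
2. or.ALU @i3  | RAW r2
3. bne.BR;mulh.MUL @i4+i5  | pair
4. sll.ALU;sll.ALU @i6+i7  | pair
5. xor.ALU;and.ALU @i8+i9  | pair
6. ld.MEM @i10  | no-port MEM/MEM
7. ld.MEM @i11  | tail

PAIRS = 4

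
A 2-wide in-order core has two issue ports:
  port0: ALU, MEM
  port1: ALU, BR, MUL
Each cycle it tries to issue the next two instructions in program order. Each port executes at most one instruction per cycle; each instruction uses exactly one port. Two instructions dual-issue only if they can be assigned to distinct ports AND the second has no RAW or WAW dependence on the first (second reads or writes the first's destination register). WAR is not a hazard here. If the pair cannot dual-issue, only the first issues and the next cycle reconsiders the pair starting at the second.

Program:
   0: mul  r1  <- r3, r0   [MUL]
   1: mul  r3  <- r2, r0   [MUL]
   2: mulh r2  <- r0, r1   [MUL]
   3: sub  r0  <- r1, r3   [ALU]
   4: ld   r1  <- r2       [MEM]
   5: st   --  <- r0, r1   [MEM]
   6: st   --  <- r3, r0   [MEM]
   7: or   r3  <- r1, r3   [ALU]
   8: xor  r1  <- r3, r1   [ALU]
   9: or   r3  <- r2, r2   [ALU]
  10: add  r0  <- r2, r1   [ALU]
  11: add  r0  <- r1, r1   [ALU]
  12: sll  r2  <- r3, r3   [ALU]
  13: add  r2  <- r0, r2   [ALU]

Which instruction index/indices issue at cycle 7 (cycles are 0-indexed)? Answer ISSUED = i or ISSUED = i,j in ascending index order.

t=0 i0:mul ; no-port MUL/MUL
t=1 i1:mul ; no-port MUL/MUL
t=2 i2/i3:mulh+sub ; 2-wide
t=3 i4:ld ; no-port MEM/MEM
t=4 i5:st ; no-port MEM/MEM
t=5 i6/i7:st+or ; 2-wide
t=6 i8/i9:xor+or ; 2-wide
t=7 i10:add ; WAW r0
t=8 i11/i12:add+sll ; 2-wide
t=9 i13:add ; tail

ISSUED = 10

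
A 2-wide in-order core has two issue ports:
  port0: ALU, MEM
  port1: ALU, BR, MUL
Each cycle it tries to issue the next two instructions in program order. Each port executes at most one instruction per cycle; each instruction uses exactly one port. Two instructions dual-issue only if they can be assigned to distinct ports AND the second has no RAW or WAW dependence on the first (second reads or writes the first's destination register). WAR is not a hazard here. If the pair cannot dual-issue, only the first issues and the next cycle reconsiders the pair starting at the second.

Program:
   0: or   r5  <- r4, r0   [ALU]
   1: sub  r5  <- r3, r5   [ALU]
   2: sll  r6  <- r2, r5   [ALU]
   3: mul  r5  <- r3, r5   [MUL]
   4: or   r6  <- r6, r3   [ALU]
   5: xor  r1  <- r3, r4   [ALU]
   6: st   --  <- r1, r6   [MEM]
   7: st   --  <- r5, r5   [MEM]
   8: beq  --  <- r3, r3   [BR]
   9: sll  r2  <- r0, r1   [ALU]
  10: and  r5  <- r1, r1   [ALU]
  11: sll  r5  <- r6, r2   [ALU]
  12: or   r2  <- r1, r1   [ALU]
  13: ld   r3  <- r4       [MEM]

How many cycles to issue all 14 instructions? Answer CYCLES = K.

t=0 i0:or ; RAW+WAW r5
t=1 i1:sub ; RAW r5
t=2 i2/i3:sll/mul ; 2-wide
t=3 i4/i5:or/xor ; 2-wide
t=4 i6:st ; no-port MEM/MEM
t=5 i7/i8:st/beq ; 2-wide
t=6 i9/i10:sll/and ; 2-wide
t=7 i11/i12:sll/or ; 2-wide
t=8 i13:ld ; tail

CYCLES = 9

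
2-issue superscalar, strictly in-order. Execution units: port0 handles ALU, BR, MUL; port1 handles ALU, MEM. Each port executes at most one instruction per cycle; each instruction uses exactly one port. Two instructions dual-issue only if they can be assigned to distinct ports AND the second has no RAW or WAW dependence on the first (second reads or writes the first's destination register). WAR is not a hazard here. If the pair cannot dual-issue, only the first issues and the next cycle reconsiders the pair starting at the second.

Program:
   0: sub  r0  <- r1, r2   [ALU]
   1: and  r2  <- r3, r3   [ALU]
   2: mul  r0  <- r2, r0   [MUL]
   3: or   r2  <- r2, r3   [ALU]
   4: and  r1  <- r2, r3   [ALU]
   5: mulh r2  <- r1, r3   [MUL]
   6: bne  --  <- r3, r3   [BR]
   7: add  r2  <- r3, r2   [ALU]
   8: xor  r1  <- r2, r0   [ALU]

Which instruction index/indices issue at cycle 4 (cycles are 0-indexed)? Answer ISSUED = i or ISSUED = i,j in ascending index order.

0. sub.ALU and.ALU @i0+i1  | pair
1. mul.MUL or.ALU @i2+i3  | pair
2. and.ALU @i4  | RAW r1
3. mulh.MUL @i5  | no-port MUL/BR
4. bne.BR add.ALU @i6+i7  | pair
5. xor.ALU @i8  | tail

ISSUED = 6,7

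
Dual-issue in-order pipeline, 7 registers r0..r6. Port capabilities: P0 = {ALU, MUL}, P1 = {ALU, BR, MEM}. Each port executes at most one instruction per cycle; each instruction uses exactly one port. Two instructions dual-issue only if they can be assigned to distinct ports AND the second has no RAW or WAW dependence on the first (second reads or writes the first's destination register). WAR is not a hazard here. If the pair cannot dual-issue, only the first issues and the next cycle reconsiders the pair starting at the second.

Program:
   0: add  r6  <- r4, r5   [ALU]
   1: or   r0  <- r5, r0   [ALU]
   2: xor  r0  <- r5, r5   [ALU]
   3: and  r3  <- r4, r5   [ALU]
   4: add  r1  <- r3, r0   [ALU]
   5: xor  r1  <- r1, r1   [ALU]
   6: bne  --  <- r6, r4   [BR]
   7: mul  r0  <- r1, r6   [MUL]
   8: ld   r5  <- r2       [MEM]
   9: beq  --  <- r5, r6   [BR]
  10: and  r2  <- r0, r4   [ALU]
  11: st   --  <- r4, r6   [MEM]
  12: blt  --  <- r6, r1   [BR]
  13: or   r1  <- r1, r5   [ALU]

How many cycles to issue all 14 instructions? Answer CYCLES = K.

  cy0 -> i0,i1 (add;or) 2-wide
  cy1 -> i2,i3 (xor;and) 2-wide
  cy2 -> i4 (add) RAW+WAW r1
  cy3 -> i5,i6 (xor;bne) 2-wide
  cy4 -> i7,i8 (mul;ld) 2-wide
  cy5 -> i9,i10 (beq;and) 2-wide
  cy6 -> i11 (st) no-port MEM/BR
  cy7 -> i12,i13 (blt;or) 2-wide

CYCLES = 8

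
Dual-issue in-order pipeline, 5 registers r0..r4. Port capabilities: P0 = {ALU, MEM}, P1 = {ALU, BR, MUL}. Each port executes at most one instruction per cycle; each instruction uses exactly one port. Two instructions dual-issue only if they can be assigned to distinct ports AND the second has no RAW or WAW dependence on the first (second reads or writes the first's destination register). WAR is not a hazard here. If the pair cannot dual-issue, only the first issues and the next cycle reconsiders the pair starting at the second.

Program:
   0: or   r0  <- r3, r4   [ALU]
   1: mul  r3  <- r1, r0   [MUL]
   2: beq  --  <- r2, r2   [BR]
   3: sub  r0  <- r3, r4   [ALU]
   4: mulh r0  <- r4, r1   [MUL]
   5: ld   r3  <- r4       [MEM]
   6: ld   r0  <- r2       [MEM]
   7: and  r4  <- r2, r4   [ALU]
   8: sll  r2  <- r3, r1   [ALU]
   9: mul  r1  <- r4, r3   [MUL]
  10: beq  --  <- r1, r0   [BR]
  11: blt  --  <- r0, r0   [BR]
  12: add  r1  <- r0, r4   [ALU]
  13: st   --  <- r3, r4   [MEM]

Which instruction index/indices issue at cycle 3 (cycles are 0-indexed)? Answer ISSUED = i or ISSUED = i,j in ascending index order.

[0] i0  or.ALU  -- RAW r0
[1] i1  mul.MUL  -- no-port MUL/BR
[2] i2+i3  beq.BR+sub.ALU  -- pair
[3] i4+i5  mulh.MUL+ld.MEM  -- pair
[4] i6+i7  ld.MEM+and.ALU  -- pair
[5] i8+i9  sll.ALU+mul.MUL  -- pair
[6] i10  beq.BR  -- no-port BR/BR
[7] i11+i12  blt.BR+add.ALU  -- pair
[8] i13  st.MEM  -- tail

ISSUED = 4,5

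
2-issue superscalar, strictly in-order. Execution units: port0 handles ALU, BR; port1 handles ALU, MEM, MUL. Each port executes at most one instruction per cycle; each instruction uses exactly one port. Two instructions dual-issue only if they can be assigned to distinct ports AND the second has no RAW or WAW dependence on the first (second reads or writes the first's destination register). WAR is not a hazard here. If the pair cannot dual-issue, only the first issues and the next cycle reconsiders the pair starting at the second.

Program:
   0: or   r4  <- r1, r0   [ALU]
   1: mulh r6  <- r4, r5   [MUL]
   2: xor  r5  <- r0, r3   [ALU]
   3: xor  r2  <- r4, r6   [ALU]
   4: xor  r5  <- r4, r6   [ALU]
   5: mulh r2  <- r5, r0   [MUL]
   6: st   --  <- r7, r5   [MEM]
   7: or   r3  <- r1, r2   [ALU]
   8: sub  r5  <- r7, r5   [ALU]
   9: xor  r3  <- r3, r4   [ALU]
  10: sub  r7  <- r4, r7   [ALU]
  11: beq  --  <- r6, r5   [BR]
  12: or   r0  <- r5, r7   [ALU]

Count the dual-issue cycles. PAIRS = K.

PAIRS = 5

t=0 i0:or ; RAW r4
t=1 i1,i2:mulh/xor ; pair
t=2 i3,i4:xor/xor ; pair
t=3 i5:mulh ; no-port MUL/MEM
t=4 i6,i7:st/or ; pair
t=5 i8,i9:sub/xor ; pair
t=6 i10,i11:sub/beq ; pair
t=7 i12:or ; tail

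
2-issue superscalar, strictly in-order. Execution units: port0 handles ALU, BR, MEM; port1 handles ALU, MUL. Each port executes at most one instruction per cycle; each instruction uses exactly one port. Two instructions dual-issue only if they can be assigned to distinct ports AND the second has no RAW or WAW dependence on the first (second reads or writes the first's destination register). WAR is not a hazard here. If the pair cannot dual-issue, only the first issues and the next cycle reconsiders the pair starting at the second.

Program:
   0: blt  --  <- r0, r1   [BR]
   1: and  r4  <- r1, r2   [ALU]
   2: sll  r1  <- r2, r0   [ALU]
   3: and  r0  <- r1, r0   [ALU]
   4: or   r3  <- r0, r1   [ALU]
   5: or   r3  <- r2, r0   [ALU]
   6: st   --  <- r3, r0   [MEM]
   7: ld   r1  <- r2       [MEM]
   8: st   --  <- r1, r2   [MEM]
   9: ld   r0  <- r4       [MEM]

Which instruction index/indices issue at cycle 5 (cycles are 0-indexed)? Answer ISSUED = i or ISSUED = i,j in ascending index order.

0. blt+and @i0+i1  | 2-wide
1. sll @i2  | RAW r1
2. and @i3  | RAW r0
3. or @i4  | WAW r3
4. or @i5  | RAW r3
5. st @i6  | no-port MEM/MEM
6. ld @i7  | no-port MEM/MEM
7. st @i8  | no-port MEM/MEM
8. ld @i9  | tail

ISSUED = 6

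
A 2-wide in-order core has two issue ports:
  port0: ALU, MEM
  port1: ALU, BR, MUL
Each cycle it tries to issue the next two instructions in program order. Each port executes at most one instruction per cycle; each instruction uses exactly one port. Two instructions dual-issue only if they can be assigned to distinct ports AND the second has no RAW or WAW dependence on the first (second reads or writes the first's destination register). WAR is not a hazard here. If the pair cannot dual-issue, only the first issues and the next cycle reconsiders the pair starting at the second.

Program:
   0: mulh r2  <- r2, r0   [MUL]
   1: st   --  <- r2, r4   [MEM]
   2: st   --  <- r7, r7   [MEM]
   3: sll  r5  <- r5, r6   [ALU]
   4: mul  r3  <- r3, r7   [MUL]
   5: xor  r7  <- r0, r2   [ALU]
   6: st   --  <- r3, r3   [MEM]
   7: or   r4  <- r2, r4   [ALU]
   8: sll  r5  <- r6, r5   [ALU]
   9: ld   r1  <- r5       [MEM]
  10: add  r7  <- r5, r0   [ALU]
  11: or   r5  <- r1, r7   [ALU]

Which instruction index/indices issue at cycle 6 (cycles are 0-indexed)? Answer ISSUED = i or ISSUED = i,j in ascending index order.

c0: i0 mulh.MUL  RAW r2
c1: i1 st.MEM  no-port MEM/MEM
c2: i2/i3 st.MEM+sll.ALU  dual
c3: i4/i5 mul.MUL+xor.ALU  dual
c4: i6/i7 st.MEM+or.ALU  dual
c5: i8 sll.ALU  RAW r5
c6: i9/i10 ld.MEM+add.ALU  dual
c7: i11 or.ALU  tail

ISSUED = 9,10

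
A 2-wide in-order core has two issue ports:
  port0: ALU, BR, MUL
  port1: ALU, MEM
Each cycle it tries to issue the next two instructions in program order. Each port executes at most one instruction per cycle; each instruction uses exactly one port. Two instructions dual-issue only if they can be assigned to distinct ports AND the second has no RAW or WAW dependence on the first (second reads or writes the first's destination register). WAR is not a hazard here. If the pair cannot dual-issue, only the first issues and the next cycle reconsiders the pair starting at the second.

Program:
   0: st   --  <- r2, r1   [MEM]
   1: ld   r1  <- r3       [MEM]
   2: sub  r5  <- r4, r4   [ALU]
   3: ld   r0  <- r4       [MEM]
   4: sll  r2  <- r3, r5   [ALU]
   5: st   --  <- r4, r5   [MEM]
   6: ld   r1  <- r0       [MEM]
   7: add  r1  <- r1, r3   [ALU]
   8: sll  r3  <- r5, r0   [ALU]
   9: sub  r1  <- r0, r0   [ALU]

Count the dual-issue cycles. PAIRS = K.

t=0 i0:st ; no-port MEM/MEM
t=1 i1,i2:ld+sub ; 2-wide
t=2 i3,i4:ld+sll ; 2-wide
t=3 i5:st ; no-port MEM/MEM
t=4 i6:ld ; RAW+WAW r1
t=5 i7,i8:add+sll ; 2-wide
t=6 i9:sub ; tail

PAIRS = 3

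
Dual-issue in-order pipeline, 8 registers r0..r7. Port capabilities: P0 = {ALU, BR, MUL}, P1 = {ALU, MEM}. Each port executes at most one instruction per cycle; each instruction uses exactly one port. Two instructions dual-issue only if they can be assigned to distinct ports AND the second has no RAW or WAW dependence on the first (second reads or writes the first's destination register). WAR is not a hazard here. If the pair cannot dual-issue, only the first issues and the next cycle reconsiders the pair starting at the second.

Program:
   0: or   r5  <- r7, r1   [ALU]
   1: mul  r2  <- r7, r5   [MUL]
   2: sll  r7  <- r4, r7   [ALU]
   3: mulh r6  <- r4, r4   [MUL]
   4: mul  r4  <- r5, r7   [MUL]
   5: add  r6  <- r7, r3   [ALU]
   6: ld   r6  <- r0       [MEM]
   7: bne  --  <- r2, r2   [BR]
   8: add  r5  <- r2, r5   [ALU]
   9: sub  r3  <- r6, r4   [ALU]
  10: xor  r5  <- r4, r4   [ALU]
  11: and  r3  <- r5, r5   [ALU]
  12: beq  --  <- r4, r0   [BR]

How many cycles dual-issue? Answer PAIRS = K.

#0 head=0: or i0 RAW r5
#1 head=1: mul;sll i1&i2 pair
#2 head=3: mulh i3 no-port MUL/MUL
#3 head=4: mul;add i4&i5 pair
#4 head=6: ld;bne i6&i7 pair
#5 head=8: add;sub i8&i9 pair
#6 head=10: xor i10 RAW r5
#7 head=11: and;beq i11&i12 pair

PAIRS = 5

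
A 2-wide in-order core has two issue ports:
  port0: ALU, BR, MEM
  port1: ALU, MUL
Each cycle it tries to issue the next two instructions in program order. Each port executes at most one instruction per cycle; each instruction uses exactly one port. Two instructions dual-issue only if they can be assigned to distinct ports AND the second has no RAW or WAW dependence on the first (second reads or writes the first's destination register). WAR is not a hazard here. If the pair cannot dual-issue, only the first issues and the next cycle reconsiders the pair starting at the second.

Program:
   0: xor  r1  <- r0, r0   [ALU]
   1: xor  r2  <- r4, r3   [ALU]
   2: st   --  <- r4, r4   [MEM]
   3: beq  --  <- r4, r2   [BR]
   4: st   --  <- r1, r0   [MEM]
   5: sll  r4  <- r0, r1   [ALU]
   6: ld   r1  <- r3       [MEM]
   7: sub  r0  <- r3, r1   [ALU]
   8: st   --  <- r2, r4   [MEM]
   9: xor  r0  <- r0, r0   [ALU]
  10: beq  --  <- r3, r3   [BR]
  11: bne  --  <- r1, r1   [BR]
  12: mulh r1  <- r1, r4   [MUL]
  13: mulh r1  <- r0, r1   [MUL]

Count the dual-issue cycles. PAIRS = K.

PAIRS = 5

t=0 i0+i1:xor.ALU/xor.ALU ; pair
t=1 i2:st.MEM ; no-port MEM/BR
t=2 i3:beq.BR ; no-port BR/MEM
t=3 i4+i5:st.MEM/sll.ALU ; pair
t=4 i6:ld.MEM ; RAW r1
t=5 i7+i8:sub.ALU/st.MEM ; pair
t=6 i9+i10:xor.ALU/beq.BR ; pair
t=7 i11+i12:bne.BR/mulh.MUL ; pair
t=8 i13:mulh.MUL ; tail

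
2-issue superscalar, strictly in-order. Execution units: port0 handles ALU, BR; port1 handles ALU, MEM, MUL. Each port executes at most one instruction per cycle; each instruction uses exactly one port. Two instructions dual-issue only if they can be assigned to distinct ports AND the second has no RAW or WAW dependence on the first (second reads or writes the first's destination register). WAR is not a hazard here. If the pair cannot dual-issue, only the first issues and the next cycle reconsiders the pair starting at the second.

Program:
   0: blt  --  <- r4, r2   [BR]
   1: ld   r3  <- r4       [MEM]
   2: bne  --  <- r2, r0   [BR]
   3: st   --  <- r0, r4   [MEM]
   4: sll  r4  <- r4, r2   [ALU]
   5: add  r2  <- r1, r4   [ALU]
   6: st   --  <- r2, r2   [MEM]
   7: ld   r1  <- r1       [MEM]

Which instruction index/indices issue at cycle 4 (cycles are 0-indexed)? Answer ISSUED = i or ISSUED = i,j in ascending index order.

ISSUED = 6

0. blt+ld @i0&i1  | pair
1. bne+st @i2&i3  | pair
2. sll @i4  | RAW r4
3. add @i5  | RAW r2
4. st @i6  | no-port MEM/MEM
5. ld @i7  | tail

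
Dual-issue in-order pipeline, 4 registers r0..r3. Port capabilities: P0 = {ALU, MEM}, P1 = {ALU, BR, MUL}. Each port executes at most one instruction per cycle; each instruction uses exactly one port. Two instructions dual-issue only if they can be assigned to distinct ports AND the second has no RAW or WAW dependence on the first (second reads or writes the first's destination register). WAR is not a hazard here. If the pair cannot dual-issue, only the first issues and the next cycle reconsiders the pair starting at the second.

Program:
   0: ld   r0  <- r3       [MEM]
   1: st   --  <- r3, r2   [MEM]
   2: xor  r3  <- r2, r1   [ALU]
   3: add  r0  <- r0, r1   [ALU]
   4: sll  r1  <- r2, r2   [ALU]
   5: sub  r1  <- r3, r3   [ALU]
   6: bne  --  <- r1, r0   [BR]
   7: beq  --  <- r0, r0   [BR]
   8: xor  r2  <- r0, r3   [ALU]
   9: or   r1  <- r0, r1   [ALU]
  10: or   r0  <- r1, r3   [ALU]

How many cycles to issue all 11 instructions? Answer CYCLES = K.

CYCLES = 8

  cy0 -> i0 (ld.MEM) no-port MEM/MEM
  cy1 -> i1/i2 (st.MEM+xor.ALU) pair
  cy2 -> i3/i4 (add.ALU+sll.ALU) pair
  cy3 -> i5 (sub.ALU) RAW r1
  cy4 -> i6 (bne.BR) no-port BR/BR
  cy5 -> i7/i8 (beq.BR+xor.ALU) pair
  cy6 -> i9 (or.ALU) RAW r1
  cy7 -> i10 (or.ALU) tail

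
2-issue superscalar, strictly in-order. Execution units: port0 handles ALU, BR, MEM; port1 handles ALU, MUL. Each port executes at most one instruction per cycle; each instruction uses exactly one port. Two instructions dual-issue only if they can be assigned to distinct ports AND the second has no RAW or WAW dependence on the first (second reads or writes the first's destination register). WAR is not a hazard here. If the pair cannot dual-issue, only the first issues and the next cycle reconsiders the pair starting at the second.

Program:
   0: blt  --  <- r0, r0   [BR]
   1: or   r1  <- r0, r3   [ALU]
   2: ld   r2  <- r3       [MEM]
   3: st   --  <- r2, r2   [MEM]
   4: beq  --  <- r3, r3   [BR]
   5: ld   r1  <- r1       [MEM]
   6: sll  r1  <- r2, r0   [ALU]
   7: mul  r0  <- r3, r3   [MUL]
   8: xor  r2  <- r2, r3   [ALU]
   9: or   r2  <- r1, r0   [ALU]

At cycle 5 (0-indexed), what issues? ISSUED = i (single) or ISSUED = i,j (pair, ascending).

ISSUED = 6,7

0. blt+or @i0&i1  | dual
1. ld @i2  | no-port MEM/MEM
2. st @i3  | no-port MEM/BR
3. beq @i4  | no-port BR/MEM
4. ld @i5  | WAW r1
5. sll+mul @i6&i7  | dual
6. xor @i8  | WAW r2
7. or @i9  | tail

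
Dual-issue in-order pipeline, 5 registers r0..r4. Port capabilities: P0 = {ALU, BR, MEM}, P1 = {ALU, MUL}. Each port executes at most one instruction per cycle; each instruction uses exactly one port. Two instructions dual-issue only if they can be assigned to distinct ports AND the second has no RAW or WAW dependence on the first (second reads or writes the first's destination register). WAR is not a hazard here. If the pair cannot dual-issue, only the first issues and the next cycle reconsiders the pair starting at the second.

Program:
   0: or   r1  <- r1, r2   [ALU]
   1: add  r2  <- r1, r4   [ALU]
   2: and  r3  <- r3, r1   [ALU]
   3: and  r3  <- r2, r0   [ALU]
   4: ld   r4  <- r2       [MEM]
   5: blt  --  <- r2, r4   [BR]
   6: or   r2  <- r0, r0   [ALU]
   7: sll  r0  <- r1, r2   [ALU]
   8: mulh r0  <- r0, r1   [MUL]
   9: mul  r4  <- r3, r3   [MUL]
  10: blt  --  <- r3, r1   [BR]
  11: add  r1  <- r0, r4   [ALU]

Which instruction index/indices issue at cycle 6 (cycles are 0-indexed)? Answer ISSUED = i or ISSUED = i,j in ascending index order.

  cy0 -> i0 (or.ALU) RAW r1
  cy1 -> i1/i2 (add.ALU+and.ALU) dual
  cy2 -> i3/i4 (and.ALU+ld.MEM) dual
  cy3 -> i5/i6 (blt.BR+or.ALU) dual
  cy4 -> i7 (sll.ALU) RAW+WAW r0
  cy5 -> i8 (mulh.MUL) no-port MUL/MUL
  cy6 -> i9/i10 (mul.MUL+blt.BR) dual
  cy7 -> i11 (add.ALU) tail

ISSUED = 9,10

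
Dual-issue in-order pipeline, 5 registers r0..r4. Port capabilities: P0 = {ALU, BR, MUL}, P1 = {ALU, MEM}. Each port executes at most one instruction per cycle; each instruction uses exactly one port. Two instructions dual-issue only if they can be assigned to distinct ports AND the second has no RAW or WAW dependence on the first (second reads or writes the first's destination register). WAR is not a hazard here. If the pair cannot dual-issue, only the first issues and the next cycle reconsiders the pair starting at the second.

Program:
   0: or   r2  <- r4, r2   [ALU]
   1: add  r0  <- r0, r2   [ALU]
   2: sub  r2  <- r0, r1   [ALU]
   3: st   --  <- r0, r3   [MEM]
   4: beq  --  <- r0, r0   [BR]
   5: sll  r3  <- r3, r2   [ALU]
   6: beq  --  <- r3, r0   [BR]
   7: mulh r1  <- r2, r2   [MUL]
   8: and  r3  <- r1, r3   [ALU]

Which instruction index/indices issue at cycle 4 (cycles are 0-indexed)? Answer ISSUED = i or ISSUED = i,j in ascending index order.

c0: i0 or.ALU  RAW r2
c1: i1 add.ALU  RAW r0
c2: i2/i3 sub.ALU+st.MEM  dual
c3: i4/i5 beq.BR+sll.ALU  dual
c4: i6 beq.BR  no-port BR/MUL
c5: i7 mulh.MUL  RAW r1
c6: i8 and.ALU  tail

ISSUED = 6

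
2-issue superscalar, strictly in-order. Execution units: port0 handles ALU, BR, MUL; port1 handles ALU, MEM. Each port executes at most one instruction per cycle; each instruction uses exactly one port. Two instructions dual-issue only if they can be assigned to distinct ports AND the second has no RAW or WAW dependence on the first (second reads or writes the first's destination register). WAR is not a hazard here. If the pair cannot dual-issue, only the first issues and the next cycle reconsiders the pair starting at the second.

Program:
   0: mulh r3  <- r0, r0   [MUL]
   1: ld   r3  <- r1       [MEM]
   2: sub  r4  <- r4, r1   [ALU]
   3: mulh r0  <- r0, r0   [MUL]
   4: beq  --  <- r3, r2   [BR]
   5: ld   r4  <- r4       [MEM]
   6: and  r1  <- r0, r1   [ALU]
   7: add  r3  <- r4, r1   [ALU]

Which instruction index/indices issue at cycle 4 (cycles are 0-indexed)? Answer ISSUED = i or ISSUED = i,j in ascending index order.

[0] i0  mulh  -- WAW r3
[1] i1/i2  ld sub  -- dual
[2] i3  mulh  -- no-port MUL/BR
[3] i4/i5  beq ld  -- dual
[4] i6  and  -- RAW r1
[5] i7  add  -- tail

ISSUED = 6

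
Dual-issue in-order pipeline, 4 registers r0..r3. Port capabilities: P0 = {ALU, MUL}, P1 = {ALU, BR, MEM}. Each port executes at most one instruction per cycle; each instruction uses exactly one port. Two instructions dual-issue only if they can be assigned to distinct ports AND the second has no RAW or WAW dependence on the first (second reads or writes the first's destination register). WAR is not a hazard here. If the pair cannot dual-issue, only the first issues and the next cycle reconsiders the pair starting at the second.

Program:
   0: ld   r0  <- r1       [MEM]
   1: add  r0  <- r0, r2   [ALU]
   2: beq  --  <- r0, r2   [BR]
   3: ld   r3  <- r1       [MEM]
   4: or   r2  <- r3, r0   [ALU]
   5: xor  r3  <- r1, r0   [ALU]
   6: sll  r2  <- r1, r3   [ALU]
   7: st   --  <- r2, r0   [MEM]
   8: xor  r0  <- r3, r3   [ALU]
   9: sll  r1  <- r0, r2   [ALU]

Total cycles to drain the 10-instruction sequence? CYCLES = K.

0. ld.MEM @i0  | RAW+WAW r0
1. add.ALU @i1  | RAW r0
2. beq.BR @i2  | no-port BR/MEM
3. ld.MEM @i3  | RAW r3
4. or.ALU/xor.ALU @i4&i5  | 2-wide
5. sll.ALU @i6  | RAW r2
6. st.MEM/xor.ALU @i7&i8  | 2-wide
7. sll.ALU @i9  | tail

CYCLES = 8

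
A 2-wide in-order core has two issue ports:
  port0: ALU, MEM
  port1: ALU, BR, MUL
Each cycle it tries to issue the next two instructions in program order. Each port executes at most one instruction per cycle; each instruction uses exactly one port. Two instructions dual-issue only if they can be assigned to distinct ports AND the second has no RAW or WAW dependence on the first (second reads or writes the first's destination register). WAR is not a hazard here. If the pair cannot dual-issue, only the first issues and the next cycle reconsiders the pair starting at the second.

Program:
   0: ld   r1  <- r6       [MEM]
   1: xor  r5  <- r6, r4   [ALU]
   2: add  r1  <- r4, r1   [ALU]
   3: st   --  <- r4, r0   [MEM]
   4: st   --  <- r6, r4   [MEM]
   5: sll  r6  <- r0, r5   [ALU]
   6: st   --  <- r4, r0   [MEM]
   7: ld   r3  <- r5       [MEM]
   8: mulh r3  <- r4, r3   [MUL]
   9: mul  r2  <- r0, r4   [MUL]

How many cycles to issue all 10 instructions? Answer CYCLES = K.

0. ld.MEM xor.ALU @i0+i1  | dual
1. add.ALU st.MEM @i2+i3  | dual
2. st.MEM sll.ALU @i4+i5  | dual
3. st.MEM @i6  | no-port MEM/MEM
4. ld.MEM @i7  | RAW+WAW r3
5. mulh.MUL @i8  | no-port MUL/MUL
6. mul.MUL @i9  | tail

CYCLES = 7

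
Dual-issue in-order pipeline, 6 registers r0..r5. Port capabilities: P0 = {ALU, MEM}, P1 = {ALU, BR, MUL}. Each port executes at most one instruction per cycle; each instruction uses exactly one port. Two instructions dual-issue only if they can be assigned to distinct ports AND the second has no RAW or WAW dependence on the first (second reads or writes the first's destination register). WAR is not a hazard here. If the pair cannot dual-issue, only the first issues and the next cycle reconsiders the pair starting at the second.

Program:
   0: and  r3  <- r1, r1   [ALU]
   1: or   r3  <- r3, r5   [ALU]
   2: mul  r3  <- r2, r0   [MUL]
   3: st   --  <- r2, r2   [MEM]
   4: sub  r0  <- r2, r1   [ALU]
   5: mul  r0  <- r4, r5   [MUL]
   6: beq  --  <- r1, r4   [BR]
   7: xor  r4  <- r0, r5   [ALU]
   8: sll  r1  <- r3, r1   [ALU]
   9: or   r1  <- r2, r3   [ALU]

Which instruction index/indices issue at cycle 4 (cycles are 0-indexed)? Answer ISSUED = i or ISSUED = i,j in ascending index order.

t=0 i0:and.ALU ; RAW+WAW r3
t=1 i1:or.ALU ; WAW r3
t=2 i2&i3:mul.MUL+st.MEM ; pair
t=3 i4:sub.ALU ; WAW r0
t=4 i5:mul.MUL ; no-port MUL/BR
t=5 i6&i7:beq.BR+xor.ALU ; pair
t=6 i8:sll.ALU ; WAW r1
t=7 i9:or.ALU ; tail

ISSUED = 5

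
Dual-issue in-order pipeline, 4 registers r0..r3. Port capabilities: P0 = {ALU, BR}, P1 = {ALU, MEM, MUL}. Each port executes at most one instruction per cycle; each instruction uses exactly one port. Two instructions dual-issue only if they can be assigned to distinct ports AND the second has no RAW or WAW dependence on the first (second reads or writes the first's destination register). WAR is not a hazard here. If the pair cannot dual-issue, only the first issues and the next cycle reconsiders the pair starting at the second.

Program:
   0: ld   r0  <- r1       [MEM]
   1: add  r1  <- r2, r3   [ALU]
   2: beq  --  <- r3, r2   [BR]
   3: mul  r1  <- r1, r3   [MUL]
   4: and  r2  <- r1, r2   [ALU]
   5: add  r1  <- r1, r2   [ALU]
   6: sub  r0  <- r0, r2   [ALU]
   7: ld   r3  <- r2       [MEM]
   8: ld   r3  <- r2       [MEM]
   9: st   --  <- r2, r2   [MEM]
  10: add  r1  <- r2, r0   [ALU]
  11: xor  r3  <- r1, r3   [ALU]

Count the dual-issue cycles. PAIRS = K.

PAIRS = 4

  cy0 -> i0,i1 (ld/add) 2-wide
  cy1 -> i2,i3 (beq/mul) 2-wide
  cy2 -> i4 (and) RAW r2
  cy3 -> i5,i6 (add/sub) 2-wide
  cy4 -> i7 (ld) no-port MEM/MEM
  cy5 -> i8 (ld) no-port MEM/MEM
  cy6 -> i9,i10 (st/add) 2-wide
  cy7 -> i11 (xor) tail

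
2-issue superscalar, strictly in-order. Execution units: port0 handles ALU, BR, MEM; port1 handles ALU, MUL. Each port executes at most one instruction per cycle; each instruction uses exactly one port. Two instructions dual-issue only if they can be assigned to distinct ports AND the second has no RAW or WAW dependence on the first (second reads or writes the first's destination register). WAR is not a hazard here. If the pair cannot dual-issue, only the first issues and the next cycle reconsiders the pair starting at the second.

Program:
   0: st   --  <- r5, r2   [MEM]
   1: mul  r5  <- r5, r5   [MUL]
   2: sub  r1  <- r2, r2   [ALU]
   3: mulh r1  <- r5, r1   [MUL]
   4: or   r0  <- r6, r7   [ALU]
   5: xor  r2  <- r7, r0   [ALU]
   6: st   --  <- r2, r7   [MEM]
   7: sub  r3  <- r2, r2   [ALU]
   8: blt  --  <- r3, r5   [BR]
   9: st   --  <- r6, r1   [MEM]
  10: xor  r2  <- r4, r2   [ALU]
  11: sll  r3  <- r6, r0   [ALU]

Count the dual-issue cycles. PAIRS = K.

t=0 i0&i1:st mul ; 2-wide
t=1 i2:sub ; RAW+WAW r1
t=2 i3&i4:mulh or ; 2-wide
t=3 i5:xor ; RAW r2
t=4 i6&i7:st sub ; 2-wide
t=5 i8:blt ; no-port BR/MEM
t=6 i9&i10:st xor ; 2-wide
t=7 i11:sll ; tail

PAIRS = 4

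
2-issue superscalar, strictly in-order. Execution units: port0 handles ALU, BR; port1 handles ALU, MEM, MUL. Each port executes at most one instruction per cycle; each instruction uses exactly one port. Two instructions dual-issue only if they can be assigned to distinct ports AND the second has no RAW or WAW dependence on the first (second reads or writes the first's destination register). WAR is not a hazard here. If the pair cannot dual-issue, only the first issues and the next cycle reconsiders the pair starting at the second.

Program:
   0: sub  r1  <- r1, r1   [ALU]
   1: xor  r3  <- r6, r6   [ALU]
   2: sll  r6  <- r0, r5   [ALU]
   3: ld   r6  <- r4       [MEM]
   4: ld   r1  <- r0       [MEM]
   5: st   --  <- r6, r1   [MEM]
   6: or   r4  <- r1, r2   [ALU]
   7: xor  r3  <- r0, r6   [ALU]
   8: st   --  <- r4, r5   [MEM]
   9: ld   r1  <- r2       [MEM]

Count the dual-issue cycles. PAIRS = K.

[0] i0&i1  sub+xor  -- dual
[1] i2  sll  -- WAW r6
[2] i3  ld  -- no-port MEM/MEM
[3] i4  ld  -- no-port MEM/MEM
[4] i5&i6  st+or  -- dual
[5] i7&i8  xor+st  -- dual
[6] i9  ld  -- tail

PAIRS = 3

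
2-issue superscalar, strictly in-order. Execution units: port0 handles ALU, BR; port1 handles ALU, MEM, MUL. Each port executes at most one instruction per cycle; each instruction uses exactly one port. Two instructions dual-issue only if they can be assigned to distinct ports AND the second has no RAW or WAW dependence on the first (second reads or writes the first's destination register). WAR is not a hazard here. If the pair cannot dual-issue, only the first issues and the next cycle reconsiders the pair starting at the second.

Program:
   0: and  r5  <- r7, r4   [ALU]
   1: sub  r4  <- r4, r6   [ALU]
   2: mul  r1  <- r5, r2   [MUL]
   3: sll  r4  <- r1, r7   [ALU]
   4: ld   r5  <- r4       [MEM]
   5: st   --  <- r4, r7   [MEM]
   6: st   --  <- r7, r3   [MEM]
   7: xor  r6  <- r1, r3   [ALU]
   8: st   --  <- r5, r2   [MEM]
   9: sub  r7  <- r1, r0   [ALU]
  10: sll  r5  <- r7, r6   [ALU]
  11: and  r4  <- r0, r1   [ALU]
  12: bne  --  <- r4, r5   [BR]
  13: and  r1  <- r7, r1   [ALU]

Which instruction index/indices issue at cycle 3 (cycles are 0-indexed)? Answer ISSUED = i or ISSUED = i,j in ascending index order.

ISSUED = 4

c0: i0/i1 and/sub  dual
c1: i2 mul  RAW r1
c2: i3 sll  RAW r4
c3: i4 ld  no-port MEM/MEM
c4: i5 st  no-port MEM/MEM
c5: i6/i7 st/xor  dual
c6: i8/i9 st/sub  dual
c7: i10/i11 sll/and  dual
c8: i12/i13 bne/and  dual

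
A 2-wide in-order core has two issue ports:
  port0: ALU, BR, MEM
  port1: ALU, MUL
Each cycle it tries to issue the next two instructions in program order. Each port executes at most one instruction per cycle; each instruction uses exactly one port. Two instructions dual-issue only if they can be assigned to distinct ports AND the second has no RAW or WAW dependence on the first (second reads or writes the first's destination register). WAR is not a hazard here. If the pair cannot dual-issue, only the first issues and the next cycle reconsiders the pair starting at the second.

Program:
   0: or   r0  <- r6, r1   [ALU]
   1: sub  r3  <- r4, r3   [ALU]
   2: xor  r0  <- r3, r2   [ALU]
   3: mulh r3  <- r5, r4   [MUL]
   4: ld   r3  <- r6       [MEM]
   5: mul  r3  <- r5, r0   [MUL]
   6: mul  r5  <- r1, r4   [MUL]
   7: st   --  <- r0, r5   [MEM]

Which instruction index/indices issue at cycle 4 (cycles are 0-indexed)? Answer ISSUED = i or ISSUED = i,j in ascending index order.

ISSUED = 6

0. or.ALU;sub.ALU @i0/i1  | 2-wide
1. xor.ALU;mulh.MUL @i2/i3  | 2-wide
2. ld.MEM @i4  | WAW r3
3. mul.MUL @i5  | no-port MUL/MUL
4. mul.MUL @i6  | RAW r5
5. st.MEM @i7  | tail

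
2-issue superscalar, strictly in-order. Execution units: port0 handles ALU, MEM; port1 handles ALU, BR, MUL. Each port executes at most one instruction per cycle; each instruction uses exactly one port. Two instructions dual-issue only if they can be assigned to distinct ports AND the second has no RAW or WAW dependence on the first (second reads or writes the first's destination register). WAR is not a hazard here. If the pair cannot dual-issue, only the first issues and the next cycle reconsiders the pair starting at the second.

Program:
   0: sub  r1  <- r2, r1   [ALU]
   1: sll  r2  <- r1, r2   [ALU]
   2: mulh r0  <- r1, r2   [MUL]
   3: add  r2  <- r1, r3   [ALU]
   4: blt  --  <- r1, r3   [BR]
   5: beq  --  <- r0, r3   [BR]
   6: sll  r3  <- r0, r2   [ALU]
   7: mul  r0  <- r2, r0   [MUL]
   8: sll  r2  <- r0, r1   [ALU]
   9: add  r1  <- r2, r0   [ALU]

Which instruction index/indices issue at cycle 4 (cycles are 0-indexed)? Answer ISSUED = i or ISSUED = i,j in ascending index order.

ISSUED = 5,6

[0] i0  sub.ALU  -- RAW r1
[1] i1  sll.ALU  -- RAW r2
[2] i2/i3  mulh.MUL+add.ALU  -- dual
[3] i4  blt.BR  -- no-port BR/BR
[4] i5/i6  beq.BR+sll.ALU  -- dual
[5] i7  mul.MUL  -- RAW r0
[6] i8  sll.ALU  -- RAW r2
[7] i9  add.ALU  -- tail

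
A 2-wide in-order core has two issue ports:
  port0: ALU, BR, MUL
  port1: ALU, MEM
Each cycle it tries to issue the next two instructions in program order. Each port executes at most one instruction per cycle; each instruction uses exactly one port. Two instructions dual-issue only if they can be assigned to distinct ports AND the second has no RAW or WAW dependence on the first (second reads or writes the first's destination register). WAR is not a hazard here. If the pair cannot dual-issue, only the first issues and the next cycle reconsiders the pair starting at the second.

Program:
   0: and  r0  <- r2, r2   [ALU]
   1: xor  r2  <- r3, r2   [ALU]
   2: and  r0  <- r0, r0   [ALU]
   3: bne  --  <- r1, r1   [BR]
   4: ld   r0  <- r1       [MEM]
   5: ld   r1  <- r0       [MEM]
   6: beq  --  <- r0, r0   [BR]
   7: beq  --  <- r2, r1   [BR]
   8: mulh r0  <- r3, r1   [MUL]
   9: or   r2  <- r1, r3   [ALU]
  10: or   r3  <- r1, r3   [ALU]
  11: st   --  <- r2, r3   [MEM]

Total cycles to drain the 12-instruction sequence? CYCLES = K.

t=0 i0/i1:and/xor ; pair
t=1 i2/i3:and/bne ; pair
t=2 i4:ld ; no-port MEM/MEM
t=3 i5/i6:ld/beq ; pair
t=4 i7:beq ; no-port BR/MUL
t=5 i8/i9:mulh/or ; pair
t=6 i10:or ; RAW r3
t=7 i11:st ; tail

CYCLES = 8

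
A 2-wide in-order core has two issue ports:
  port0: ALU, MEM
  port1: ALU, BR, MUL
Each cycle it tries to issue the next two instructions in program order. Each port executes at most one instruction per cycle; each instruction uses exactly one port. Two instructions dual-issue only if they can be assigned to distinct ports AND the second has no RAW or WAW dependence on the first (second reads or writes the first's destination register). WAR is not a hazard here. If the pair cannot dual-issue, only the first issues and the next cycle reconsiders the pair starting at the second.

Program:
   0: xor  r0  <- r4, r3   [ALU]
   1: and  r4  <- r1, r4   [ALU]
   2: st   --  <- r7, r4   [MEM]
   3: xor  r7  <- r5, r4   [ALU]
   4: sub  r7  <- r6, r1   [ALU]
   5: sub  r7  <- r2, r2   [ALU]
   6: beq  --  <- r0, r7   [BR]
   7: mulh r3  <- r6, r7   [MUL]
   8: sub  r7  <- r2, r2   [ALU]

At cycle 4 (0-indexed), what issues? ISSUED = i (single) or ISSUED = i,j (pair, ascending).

ISSUED = 6

#0 head=0: xor.ALU/and.ALU i0&i1 pair
#1 head=2: st.MEM/xor.ALU i2&i3 pair
#2 head=4: sub.ALU i4 WAW r7
#3 head=5: sub.ALU i5 RAW r7
#4 head=6: beq.BR i6 no-port BR/MUL
#5 head=7: mulh.MUL/sub.ALU i7&i8 pair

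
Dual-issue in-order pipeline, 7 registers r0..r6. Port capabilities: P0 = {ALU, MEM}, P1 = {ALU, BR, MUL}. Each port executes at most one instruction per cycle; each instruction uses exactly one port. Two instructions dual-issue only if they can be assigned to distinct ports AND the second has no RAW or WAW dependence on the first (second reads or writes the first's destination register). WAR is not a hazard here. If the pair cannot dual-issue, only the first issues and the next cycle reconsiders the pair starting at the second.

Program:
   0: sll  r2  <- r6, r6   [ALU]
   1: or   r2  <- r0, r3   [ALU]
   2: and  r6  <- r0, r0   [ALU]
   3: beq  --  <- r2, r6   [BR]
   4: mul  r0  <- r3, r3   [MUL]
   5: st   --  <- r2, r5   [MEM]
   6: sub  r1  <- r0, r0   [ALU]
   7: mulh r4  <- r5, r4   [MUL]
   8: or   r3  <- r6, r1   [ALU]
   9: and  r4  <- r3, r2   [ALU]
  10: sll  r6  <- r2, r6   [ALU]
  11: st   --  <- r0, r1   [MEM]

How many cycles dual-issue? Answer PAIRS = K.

PAIRS = 4

  cy0 -> i0 (sll) WAW r2
  cy1 -> i1&i2 (or/and) pair
  cy2 -> i3 (beq) no-port BR/MUL
  cy3 -> i4&i5 (mul/st) pair
  cy4 -> i6&i7 (sub/mulh) pair
  cy5 -> i8 (or) RAW r3
  cy6 -> i9&i10 (and/sll) pair
  cy7 -> i11 (st) tail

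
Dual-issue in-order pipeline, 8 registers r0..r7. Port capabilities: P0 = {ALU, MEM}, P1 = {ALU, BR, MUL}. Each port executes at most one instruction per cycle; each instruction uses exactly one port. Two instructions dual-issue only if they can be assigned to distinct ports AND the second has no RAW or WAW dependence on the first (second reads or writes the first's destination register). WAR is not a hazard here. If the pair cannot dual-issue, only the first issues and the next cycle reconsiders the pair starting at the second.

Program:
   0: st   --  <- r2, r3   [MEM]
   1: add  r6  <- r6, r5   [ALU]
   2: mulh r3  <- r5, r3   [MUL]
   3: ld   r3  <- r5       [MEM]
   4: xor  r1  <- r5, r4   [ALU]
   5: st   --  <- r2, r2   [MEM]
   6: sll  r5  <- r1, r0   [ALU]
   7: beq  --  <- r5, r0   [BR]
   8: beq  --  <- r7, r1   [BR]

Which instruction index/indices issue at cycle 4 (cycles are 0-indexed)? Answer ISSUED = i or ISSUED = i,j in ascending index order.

  cy0 -> i0&i1 (st/add) dual
  cy1 -> i2 (mulh) WAW r3
  cy2 -> i3&i4 (ld/xor) dual
  cy3 -> i5&i6 (st/sll) dual
  cy4 -> i7 (beq) no-port BR/BR
  cy5 -> i8 (beq) tail

ISSUED = 7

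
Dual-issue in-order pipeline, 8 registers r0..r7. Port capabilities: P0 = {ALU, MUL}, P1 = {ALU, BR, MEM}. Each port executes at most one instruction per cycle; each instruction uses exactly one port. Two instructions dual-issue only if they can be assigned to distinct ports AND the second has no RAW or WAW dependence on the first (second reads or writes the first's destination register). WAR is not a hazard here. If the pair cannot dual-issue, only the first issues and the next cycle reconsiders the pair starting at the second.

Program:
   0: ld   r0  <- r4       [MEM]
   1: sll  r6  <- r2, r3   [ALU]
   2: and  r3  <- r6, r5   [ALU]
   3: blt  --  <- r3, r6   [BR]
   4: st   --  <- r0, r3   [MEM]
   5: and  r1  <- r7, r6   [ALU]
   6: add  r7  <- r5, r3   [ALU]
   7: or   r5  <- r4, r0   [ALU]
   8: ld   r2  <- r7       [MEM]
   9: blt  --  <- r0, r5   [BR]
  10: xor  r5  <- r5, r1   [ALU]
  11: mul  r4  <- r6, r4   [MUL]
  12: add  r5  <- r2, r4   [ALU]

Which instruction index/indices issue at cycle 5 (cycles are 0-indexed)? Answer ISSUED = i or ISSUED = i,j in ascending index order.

#0 head=0: ld sll i0/i1 dual
#1 head=2: and i2 RAW r3
#2 head=3: blt i3 no-port BR/MEM
#3 head=4: st and i4/i5 dual
#4 head=6: add or i6/i7 dual
#5 head=8: ld i8 no-port MEM/BR
#6 head=9: blt xor i9/i10 dual
#7 head=11: mul i11 RAW r4
#8 head=12: add i12 tail

ISSUED = 8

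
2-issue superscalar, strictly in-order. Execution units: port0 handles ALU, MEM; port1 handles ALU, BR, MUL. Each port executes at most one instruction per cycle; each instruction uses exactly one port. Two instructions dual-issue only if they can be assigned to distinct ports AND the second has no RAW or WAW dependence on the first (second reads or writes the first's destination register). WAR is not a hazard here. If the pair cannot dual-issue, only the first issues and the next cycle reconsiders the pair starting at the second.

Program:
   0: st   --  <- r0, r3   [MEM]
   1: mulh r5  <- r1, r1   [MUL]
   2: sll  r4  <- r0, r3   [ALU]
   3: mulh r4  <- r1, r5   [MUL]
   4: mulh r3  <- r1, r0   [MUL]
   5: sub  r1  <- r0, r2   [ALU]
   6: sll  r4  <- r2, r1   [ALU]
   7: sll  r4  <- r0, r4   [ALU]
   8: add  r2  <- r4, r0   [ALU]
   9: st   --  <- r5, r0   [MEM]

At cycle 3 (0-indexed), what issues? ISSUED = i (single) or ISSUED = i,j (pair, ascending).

  cy0 -> i0&i1 (st/mulh) dual
  cy1 -> i2 (sll) WAW r4
  cy2 -> i3 (mulh) no-port MUL/MUL
  cy3 -> i4&i5 (mulh/sub) dual
  cy4 -> i6 (sll) RAW+WAW r4
  cy5 -> i7 (sll) RAW r4
  cy6 -> i8&i9 (add/st) dual

ISSUED = 4,5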